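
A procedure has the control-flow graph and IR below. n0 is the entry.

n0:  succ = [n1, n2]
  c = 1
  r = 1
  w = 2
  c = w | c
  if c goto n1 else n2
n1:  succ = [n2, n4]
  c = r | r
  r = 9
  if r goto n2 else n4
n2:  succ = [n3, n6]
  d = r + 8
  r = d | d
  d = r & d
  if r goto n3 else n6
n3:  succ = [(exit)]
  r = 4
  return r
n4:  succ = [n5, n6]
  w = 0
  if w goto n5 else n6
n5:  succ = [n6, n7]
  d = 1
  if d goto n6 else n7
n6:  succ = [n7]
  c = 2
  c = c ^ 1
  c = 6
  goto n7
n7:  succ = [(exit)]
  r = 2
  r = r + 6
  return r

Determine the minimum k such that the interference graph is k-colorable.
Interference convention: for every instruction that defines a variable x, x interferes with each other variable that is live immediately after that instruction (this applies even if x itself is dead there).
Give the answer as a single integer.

Answer: 3

Working:
def/use:
  n0 def {c,r,w} use ∅
  n1 def {c,r} use {r}
  n2 def {d,r} use {r}
  n3 def {r} use ∅
  n4 def {w} use ∅
  n5 def {d} use ∅
  n6 def {c} use ∅
  n7 def {r} use ∅

Live sets:
  n0 li=∅ lo={r}
  n1 li={r} lo={r}
  n2 li={r} lo=∅
  n3 li=∅ lo=∅
  n4 li=∅ lo=∅
  n5 li=∅ lo=∅
  n6 li=∅ lo=∅
  n7 li=∅ lo=∅

Conflict graph:
  c: {r,w}
  d: {r}
  r: {c,d,w}
  w: {c,r}

Colouring:
  clique {c,r,w} ⇒ need ≥ 3
  assign c→c1 d→c1 r→c0 w→c2 — no edge inside a register ⇒ χ ≤ 3
  χ = 3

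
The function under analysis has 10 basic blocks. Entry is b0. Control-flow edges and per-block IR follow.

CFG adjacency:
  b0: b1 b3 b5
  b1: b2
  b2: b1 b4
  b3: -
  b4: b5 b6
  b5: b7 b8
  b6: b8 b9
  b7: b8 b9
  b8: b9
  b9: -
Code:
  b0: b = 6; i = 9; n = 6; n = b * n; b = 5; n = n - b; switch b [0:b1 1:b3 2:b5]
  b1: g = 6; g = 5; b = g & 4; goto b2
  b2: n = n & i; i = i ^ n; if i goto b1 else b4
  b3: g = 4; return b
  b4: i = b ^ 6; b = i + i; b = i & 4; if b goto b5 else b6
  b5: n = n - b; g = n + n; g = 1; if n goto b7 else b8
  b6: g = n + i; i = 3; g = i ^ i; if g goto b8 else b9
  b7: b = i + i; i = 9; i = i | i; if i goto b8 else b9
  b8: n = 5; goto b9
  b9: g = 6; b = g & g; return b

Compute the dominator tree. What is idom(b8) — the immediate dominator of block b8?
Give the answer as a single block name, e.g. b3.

Answer: b0

Analysis:
idom tree: b1←b0 b2←b1 b3←b0 b4←b2 b5←b0 b6←b4 b7←b5 b8←b0 b9←b0
Dom∩ at merges:
  b1: preds {b0,b2}: {b0} ∩ {b0,b1,b2} = {b0}; idom=b0
  b5: preds {b0,b4}: {b0} ∩ {b0,b1,b2,b4} = {b0}; idom=b0
  b8: preds {b5,b6,b7}: {b0,b5} ∩ {b0,b1,b2,b4,b6} ∩ {b0,b5,b7} = {b0}; idom=b0
  b9: preds {b6,b7,b8}: {b0,b1,b2,b4,b6} ∩ {b0,b5,b7} ∩ {b0,b8} = {b0}; idom=b0

idom(b8) = b0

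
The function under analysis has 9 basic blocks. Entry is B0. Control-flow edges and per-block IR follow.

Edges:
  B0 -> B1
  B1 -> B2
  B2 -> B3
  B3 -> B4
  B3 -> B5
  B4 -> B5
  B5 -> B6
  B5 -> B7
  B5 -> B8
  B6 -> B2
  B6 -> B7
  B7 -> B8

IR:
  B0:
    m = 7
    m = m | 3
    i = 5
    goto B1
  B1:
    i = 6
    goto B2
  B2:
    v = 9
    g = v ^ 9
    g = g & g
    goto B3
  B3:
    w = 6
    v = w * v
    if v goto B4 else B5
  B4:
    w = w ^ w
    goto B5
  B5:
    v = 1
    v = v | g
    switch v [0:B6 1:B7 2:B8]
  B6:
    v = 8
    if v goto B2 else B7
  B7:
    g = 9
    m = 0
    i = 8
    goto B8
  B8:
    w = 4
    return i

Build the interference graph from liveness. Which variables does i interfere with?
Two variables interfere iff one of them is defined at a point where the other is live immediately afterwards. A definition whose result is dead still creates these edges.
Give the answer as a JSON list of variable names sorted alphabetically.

Block summaries:
  B0 def {i,m} use ∅
  B1 def {i} use ∅
  B2 def {g,v} use ∅
  B3 def {v,w} use {v}
  B4 def {w} use {w}
  B5 def {v} use {g}
  B6 def {v} use ∅
  B7 def {g,i,m} use ∅
  B8 def {w} use {i}

Backward fixpoint:
  B0: in=∅ out=∅
  B1: in=∅ out={i}
  B2: in={i} out={g,i,v}
  B3: in={g,i,v} out={g,i,w}
  B4: in={g,i,w} out={g,i}
  B5: in={g,i} out={i}
  B6: in={i} out={i}
  B7: in=∅ out={i}
  B8: in={i} out=∅

Interfere edges:
  g↔{i,v,w}
  i↔{g,v,w}
  m↔∅
  v↔{g,i,w}
  w↔{g,i,v}

N(i) = ["g", "v", "w"]

Answer: ["g", "v", "w"]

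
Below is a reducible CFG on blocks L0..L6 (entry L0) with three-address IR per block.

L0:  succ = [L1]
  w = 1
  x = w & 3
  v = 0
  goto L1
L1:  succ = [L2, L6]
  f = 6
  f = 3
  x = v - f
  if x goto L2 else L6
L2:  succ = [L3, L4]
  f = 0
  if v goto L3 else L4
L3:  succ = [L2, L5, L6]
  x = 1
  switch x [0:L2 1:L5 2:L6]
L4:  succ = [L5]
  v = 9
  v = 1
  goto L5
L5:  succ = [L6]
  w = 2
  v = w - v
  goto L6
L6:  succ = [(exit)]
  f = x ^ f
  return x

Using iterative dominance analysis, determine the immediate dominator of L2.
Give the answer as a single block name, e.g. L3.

idom tree: L1←L0 L2←L1 L3←L2 L4←L2 L5←L2 L6←L1
Join-block Dom:
  L2: preds {L1,L3}: {L0,L1} ∩ {L0,L1,L2,L3} = {L0,L1}; idom=L1
  L5: preds {L3,L4}: {L0,L1,L2,L3} ∩ {L0,L1,L2,L4} = {L0,L1,L2}; idom=L2
  L6: preds {L1,L3,L5}: {L0,L1} ∩ {L0,L1,L2,L3} ∩ {L0,L1,L2,L5} = {L0,L1}; idom=L1

idom(L2) = L1

Answer: L1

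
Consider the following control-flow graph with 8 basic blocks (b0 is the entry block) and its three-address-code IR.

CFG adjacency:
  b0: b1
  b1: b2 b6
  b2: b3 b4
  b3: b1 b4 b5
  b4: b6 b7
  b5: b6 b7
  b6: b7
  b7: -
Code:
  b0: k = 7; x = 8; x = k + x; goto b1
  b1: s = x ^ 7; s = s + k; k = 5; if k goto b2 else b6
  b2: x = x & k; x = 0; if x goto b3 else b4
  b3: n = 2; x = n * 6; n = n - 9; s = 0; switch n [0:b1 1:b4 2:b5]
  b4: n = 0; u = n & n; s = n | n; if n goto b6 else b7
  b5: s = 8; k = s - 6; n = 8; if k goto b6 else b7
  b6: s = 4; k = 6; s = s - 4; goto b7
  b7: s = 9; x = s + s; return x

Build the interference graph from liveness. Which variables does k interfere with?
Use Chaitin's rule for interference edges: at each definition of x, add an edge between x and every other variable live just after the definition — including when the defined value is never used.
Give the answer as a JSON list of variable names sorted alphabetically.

Answer: ["n", "s", "x"]

Working:
Block summaries:
  b0: def={k,x} ue=∅
  b1: def={k,s} ue={k,x}
  b2: def={x} ue={k,x}
  b3: def={n,s,x} ue=∅
  b4: def={n,s,u} ue=∅
  b5: def={k,n,s} ue=∅
  b6: def={k,s} ue=∅
  b7: def={s,x} ue=∅

Backward fixpoint:
  b0 li=∅ lo={k,x}
  b1 li={k,x} lo={k,x}
  b2 li={k,x} lo={k}
  b3 li={k} lo={k,x}
  b4 li=∅ lo=∅
  b5 li=∅ lo=∅
  b6 li=∅ lo=∅
  b7 li=∅ lo=∅

Conflict graph:
  k: {n,s,x}
  n: {k,s,u,x}
  s: {k,n,x}
  u: {n}
  x: {k,n,s}

N(k) = ["n", "s", "x"]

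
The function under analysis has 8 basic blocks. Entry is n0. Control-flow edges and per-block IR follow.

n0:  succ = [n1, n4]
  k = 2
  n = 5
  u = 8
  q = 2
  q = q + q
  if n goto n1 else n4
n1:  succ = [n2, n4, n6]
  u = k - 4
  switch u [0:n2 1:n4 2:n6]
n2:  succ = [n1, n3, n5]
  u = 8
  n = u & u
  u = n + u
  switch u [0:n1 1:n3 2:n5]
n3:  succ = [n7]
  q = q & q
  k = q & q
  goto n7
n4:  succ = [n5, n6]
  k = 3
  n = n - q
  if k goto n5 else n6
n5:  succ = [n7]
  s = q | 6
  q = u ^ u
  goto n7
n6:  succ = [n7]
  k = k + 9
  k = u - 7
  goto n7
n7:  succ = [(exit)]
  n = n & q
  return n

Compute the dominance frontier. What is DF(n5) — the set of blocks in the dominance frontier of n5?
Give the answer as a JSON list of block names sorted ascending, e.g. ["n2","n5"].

Answer: ["n7"]

Derivation:
idom tree: n1←n0 n2←n1 n3←n2 n4←n0 n5←n0 n6←n0 n7←n0
Dom at joins:
  n1: preds {n0,n2}: {n0} ∩ {n0,n1,n2} = {n0}; idom=n0
  n4: preds {n0,n1}: {n0} ∩ {n0,n1} = {n0}; idom=n0
  n5: preds {n2,n4}: {n0,n1,n2} ∩ {n0,n4} = {n0}; idom=n0
  n6: preds {n1,n4}: {n0,n1} ∩ {n0,n4} = {n0}; idom=n0
  n7: preds {n3,n5,n6}: {n0,n1,n2,n3} ∩ {n0,n5} ∩ {n0,n6} = {n0}; idom=n0

Frontier:
  n1←n0: walk · to n0
  n1←n2: walk n2→n1 to n0
  n4←n0: walk · to n0
  n4←n1: walk n1 to n0
  n5←n2: walk n2→n1 to n0
  n5←n4: walk n4 to n0
  n6←n1: walk n1 to n0
  n6←n4: walk n4 to n0
  n7←n3: walk n3→n2→n1 to n0
  n7←n5: walk n5 to n0
  n7←n6: walk n6 to n0
  DF(n0)=∅
  DF(n1)={n1,n4,n5,n6,n7}
  DF(n2)={n1,n5,n7}
  DF(n3)={n7}
  DF(n4)={n5,n6}
  DF(n5)={n7}
  DF(n6)={n7}
  DF(n7)=∅

DF(n5) = ["n7"]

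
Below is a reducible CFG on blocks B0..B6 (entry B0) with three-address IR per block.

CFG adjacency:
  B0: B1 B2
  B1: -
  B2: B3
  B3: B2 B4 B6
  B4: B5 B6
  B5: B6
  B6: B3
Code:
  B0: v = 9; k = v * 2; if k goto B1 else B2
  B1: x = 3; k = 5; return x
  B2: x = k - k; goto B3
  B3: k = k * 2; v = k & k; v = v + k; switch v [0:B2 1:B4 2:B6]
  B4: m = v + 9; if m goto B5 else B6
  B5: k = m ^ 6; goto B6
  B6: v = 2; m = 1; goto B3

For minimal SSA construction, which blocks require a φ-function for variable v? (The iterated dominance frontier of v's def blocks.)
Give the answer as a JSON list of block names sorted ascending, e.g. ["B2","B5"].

Answer: ["B2", "B3"]

Analysis:
idom tree: B1←B0 B2←B0 B3←B2 B4←B3 B5←B4 B6←B3
Dom at joins:
  B2: preds {B0,B3}: {B0} ∩ {B0,B2,B3} = {B0}; idom=B0
  B3: preds {B2,B6}: {B0,B2} ∩ {B0,B2,B3,B6} = {B0,B2}; idom=B2
  B6: preds {B3,B4,B5}: {B0,B2,B3} ∩ {B0,B2,B3,B4} ∩ {B0,B2,B3,B4,B5} = {B0,B2,B3}; idom=B3

DF derivation:
  join B2 pred B0: · stop@B0
  join B2 pred B3: B3→B2 stop@B0
  join B3 pred B2: · stop@B2
  join B3 pred B6: B6→B3 stop@B2
  join B6 pred B3: · stop@B3
  join B6 pred B4: B4 stop@B3
  join B6 pred B5: B5→B4 stop@B3
  B0: DF=∅
  B1: DF=∅
  B2: DF={B2}
  B3: DF={B2,B3}
  B4: DF={B6}
  B5: DF={B6}
  B6: DF={B3}

φ for v: defs {B0,B3,B6}
  DF⁺ = {B2,B3}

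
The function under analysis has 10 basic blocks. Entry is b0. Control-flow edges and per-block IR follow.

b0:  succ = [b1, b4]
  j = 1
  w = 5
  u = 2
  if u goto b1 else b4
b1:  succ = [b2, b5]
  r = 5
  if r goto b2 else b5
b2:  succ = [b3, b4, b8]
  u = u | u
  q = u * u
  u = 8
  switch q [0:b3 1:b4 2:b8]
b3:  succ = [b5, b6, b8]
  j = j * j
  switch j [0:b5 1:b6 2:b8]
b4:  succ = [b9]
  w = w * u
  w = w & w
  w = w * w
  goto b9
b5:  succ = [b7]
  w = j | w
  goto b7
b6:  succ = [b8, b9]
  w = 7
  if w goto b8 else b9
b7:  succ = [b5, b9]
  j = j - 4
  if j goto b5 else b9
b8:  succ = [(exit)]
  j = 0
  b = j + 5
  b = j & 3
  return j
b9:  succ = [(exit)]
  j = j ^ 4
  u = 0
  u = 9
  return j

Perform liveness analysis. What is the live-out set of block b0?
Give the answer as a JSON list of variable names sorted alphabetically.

Answer: ["j", "u", "w"]

Analysis:
Block summaries:
  b0: def={j,u,w} ue=∅
  b1: def={r} ue=∅
  b2: def={q,u} ue={u}
  b3: def={j} ue={j}
  b4: def={w} ue={u,w}
  b5: def={w} ue={j,w}
  b6: def={w} ue=∅
  b7: def={j} ue={j}
  b8: def={b,j} ue=∅
  b9: def={j,u} ue={j}

Backward fixpoint:
  b0 li=∅ lo={j,u,w}
  b1 li={j,u,w} lo={j,u,w}
  b2 li={j,u,w} lo={j,u,w}
  b3 li={j,w} lo={j,w}
  b4 li={j,u,w} lo={j}
  b5 li={j,w} lo={j,w}
  b6 li={j} lo={j}
  b7 li={j,w} lo={j,w}
  b8 li=∅ lo=∅
  b9 li={j} lo=∅

live-out(b0) = ["j", "u", "w"]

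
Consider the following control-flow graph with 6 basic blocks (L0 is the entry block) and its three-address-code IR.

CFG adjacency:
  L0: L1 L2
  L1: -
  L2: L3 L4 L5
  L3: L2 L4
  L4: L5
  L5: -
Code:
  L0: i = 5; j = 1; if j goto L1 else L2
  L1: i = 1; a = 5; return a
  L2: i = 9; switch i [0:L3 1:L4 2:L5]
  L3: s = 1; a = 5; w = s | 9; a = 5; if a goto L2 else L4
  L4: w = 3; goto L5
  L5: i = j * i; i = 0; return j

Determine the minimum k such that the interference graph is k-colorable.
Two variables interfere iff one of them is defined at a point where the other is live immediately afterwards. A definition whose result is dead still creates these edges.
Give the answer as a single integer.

Block summaries:
  L0 def {i,j} use ∅
  L1 def {a,i} use ∅
  L2 def {i} use ∅
  L3 def {a,s,w} use ∅
  L4 def {w} use ∅
  L5 def {i} use {i,j}

Liveness:
  L0: in=∅ out={j}
  L1: in=∅ out=∅
  L2: in={j} out={i,j}
  L3: in={i,j} out={i,j}
  L4: in={i,j} out={i,j}
  L5: in={i,j} out=∅

Interfere edges:
  a: {i,j,s}
  i: {a,j,s,w}
  j: {a,i,s,w}
  s: {a,i,j}
  w: {i,j}

Colouring:
  clique {a,i,j,s} ⇒ need ≥ 4
  assign a→c2 i→c0 j→c1 s→c3 w→c2 — no edge inside a register ⇒ χ ≤ 4
  χ = 4

Answer: 4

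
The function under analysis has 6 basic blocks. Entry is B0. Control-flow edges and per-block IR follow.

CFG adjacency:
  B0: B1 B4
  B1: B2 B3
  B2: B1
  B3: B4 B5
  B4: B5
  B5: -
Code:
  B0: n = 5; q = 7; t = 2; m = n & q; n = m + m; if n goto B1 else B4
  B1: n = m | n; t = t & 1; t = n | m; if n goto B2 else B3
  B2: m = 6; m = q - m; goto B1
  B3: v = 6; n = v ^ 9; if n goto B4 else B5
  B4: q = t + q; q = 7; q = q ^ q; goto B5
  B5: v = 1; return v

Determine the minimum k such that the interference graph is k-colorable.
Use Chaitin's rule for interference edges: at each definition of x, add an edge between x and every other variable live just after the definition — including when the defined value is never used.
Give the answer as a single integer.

Answer: 4

Working:
Per-block:
  B0: def={m,n,q,t} ue=∅
  B1: def={n,t} ue={m,n,t}
  B2: def={m} ue={q}
  B3: def={n,v} ue=∅
  B4: def={q} ue={q,t}
  B5: def={v} ue=∅

Backward fixpoint:
  live B0: ∅→{m,n,q,t}
  live B1: {m,n,q,t}→{n,q,t}
  live B2: {n,q,t}→{m,n,q,t}
  live B3: {q,t}→{q,t}
  live B4: {q,t}→∅
  live B5: ∅→∅

Interference:
  m: {n,q,t}
  n: {m,q,t}
  q: {m,n,t,v}
  t: {m,n,q,v}
  v: {q,t}

Colouring:
  {m,n,q,t} pairwise interfere (4-clique) ⇒ χ ≥ 4
  assign m→c2 n→c3 q→c0 t→c1 v→c2 — no edge inside a register ⇒ χ ≤ 4
  χ = 4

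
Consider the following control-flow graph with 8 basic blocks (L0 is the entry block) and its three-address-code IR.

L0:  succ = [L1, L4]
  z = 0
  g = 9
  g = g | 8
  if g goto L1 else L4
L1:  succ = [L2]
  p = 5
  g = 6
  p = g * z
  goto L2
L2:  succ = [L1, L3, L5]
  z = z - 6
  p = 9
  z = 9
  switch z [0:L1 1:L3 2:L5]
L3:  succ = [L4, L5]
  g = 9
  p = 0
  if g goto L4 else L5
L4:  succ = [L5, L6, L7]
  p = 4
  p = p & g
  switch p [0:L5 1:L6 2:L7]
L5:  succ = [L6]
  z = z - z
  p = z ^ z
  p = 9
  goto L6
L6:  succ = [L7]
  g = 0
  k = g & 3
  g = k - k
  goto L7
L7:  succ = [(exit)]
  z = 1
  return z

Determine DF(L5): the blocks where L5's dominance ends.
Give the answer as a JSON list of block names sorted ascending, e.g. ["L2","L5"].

idom tree: L1←L0 L2←L1 L3←L2 L4←L0 L5←L0 L6←L0 L7←L0
Dom at joins:
  L1: preds {L0,L2}: {L0} ∩ {L0,L1,L2} = {L0}; idom=L0
  L4: preds {L0,L3}: {L0} ∩ {L0,L1,L2,L3} = {L0}; idom=L0
  L5: preds {L2,L3,L4}: {L0,L1,L2} ∩ {L0,L1,L2,L3} ∩ {L0,L4} = {L0}; idom=L0
  L6: preds {L4,L5}: {L0,L4} ∩ {L0,L5} = {L0}; idom=L0
  L7: preds {L4,L6}: {L0,L4} ∩ {L0,L6} = {L0}; idom=L0

Frontier:
  join L1 pred L0: · stop@L0
  join L1 pred L2: L2→L1 stop@L0
  join L4 pred L0: · stop@L0
  join L4 pred L3: L3→L2→L1 stop@L0
  join L5 pred L2: L2→L1 stop@L0
  join L5 pred L3: L3→L2→L1 stop@L0
  join L5 pred L4: L4 stop@L0
  join L6 pred L4: L4 stop@L0
  join L6 pred L5: L5 stop@L0
  join L7 pred L4: L4 stop@L0
  join L7 pred L6: L6 stop@L0
  L0 → ∅
  L1 → {L1,L4,L5}
  L2 → {L1,L4,L5}
  L3 → {L4,L5}
  L4 → {L5,L6,L7}
  L5 → {L6}
  L6 → {L7}
  L7 → ∅

DF(L5) = ["L6"]

Answer: ["L6"]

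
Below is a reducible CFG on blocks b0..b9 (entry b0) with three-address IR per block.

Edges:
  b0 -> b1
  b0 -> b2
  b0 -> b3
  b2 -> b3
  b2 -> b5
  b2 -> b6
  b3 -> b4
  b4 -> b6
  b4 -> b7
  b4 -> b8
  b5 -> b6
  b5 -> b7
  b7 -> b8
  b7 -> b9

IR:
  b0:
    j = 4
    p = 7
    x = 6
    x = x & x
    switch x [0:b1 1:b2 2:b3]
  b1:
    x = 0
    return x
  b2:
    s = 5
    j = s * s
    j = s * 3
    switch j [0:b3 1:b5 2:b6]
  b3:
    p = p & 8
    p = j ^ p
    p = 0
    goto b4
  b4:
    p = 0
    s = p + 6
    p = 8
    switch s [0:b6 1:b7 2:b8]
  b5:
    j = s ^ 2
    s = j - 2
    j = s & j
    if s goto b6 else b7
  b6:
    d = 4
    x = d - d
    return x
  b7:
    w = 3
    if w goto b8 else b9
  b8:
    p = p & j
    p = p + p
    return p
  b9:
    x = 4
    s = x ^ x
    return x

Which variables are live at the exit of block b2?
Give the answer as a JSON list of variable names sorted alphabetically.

Answer: ["j", "p", "s"]

Working:
Block summaries:
  b0: def={j,p,x} ue=∅
  b1: def={x} ue=∅
  b2: def={j,s} ue=∅
  b3: def={p} ue={j,p}
  b4: def={p,s} ue=∅
  b5: def={j,s} ue={s}
  b6: def={d,x} ue=∅
  b7: def={w} ue=∅
  b8: def={p} ue={j,p}
  b9: def={s,x} ue=∅

Backward fixpoint:
  live b0: ∅→{j,p}
  live b1: ∅→∅
  live b2: {p}→{j,p,s}
  live b3: {j,p}→{j}
  live b4: {j}→{j,p}
  live b5: {p,s}→{j,p}
  live b6: ∅→∅
  live b7: {j,p}→{j,p}
  live b8: {j,p}→∅
  live b9: ∅→∅

live-out(b2) = ["j", "p", "s"]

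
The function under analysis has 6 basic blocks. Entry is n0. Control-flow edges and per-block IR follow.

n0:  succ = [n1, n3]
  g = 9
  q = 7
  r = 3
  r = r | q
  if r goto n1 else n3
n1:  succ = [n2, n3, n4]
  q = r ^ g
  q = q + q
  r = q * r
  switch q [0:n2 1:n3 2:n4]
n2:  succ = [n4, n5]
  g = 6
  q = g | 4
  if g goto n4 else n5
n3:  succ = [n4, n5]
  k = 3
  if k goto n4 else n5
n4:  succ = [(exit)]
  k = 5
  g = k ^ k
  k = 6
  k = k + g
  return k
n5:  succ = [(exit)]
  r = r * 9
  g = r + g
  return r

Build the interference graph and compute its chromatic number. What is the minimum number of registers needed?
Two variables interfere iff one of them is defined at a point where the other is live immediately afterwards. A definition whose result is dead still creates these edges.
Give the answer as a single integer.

Block summaries:
  n0 def {g,q,r} use ∅
  n1 def {q,r} use {g,r}
  n2 def {g,q} use ∅
  n3 def {k} use ∅
  n4 def {g,k} use ∅
  n5 def {g,r} use {g,r}

Liveness:
  n0: in=∅ out={g,r}
  n1: in={g,r} out={g,r}
  n2: in={r} out={g,r}
  n3: in={g,r} out={g,r}
  n4: in=∅ out=∅
  n5: in={g,r} out=∅

Interference:
  g: {k,q,r}
  k: {g,r}
  q: {g,r}
  r: {g,k,q}

Registers:
  {g,k,r} pairwise interfere (3-clique) ⇒ χ ≥ 3
  assign g→c0 k→c2 q→c2 r→c1 — no edge inside a register ⇒ χ ≤ 3
  χ = 3

Answer: 3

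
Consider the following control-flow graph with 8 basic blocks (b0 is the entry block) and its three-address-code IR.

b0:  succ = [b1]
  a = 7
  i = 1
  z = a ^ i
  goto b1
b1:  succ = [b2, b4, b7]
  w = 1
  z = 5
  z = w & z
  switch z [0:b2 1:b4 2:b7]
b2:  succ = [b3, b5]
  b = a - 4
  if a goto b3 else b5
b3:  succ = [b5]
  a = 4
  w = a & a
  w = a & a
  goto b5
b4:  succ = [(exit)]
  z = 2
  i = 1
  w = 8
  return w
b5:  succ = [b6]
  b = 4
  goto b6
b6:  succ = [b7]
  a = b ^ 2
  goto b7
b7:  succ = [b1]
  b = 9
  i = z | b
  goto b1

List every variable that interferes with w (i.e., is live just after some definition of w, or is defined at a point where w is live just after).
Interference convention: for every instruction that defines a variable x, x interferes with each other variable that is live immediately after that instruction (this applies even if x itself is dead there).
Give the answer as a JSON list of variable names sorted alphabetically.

Per-block:
  b0: {a,i,z} / ∅
  b1: {w,z} / ∅
  b2: {b} / {a}
  b3: {a,w} / ∅
  b4: {i,w,z} / ∅
  b5: {b} / ∅
  b6: {a} / {b}
  b7: {b,i} / {z}

Live sets:
  b0 li=∅ lo={a}
  b1 li={a} lo={a,z}
  b2 li={a,z} lo={z}
  b3 li={z} lo={z}
  b4 li=∅ lo=∅
  b5 li={z} lo={b,z}
  b6 li={b,z} lo={a,z}
  b7 li={a,z} lo={a}

Interference:
  a — {b,i,w,z}
  b — {a,z}
  i — {a}
  w — {a,z}
  z — {a,b,w}

N(w) = ["a", "z"]

Answer: ["a", "z"]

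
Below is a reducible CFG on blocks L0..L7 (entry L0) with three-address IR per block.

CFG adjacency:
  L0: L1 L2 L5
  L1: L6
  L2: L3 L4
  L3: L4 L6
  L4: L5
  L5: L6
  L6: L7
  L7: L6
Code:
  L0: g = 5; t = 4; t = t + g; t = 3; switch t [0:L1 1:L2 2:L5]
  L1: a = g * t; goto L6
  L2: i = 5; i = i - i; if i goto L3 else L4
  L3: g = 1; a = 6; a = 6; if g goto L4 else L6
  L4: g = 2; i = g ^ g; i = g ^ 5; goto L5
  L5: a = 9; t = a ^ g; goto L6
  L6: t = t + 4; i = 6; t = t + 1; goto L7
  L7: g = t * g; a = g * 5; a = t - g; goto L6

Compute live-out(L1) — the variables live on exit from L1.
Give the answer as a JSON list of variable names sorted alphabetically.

Answer: ["g", "t"]

Analysis:
def/use:
  L0 def {g,t} use ∅
  L1 def {a} use {g,t}
  L2 def {i} use ∅
  L3 def {a,g} use ∅
  L4 def {g,i} use ∅
  L5 def {a,t} use {g}
  L6 def {i,t} use {t}
  L7 def {a,g} use {g,t}

Backward fixpoint:
  live L0: ∅→{g,t}
  live L1: {g,t}→{g,t}
  live L2: {t}→{t}
  live L3: {t}→{g,t}
  live L4: ∅→{g}
  live L5: {g}→{g,t}
  live L6: {g,t}→{g,t}
  live L7: {g,t}→{g,t}

live-out(L1) = ["g", "t"]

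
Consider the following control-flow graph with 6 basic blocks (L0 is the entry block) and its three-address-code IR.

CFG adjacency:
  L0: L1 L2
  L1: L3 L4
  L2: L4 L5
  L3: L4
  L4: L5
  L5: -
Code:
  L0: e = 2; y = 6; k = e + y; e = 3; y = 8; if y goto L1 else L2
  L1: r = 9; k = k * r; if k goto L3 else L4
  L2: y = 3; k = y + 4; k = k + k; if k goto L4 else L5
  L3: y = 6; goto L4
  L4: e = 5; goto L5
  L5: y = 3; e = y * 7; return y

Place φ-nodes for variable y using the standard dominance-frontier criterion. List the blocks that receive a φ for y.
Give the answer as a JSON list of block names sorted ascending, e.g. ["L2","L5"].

Answer: ["L4", "L5"]

Derivation:
idom tree: L1←L0 L2←L0 L3←L1 L4←L0 L5←L0
Dom at joins:
  L4: preds {L1,L2,L3}: {L0,L1} ∩ {L0,L2} ∩ {L0,L1,L3} = {L0}; idom=L0
  L5: preds {L2,L4}: {L0,L2} ∩ {L0,L4} = {L0}; idom=L0

Frontier:
  join L4 pred L1: L1 stop@L0
  join L4 pred L2: L2 stop@L0
  join L4 pred L3: L3→L1 stop@L0
  join L5 pred L2: L2 stop@L0
  join L5 pred L4: L4 stop@L0
  L0: DF=∅
  L1: DF={L4}
  L2: DF={L4,L5}
  L3: DF={L4}
  L4: DF={L5}
  L5: DF=∅

φ for y: defs {L0,L2,L3,L5}
  DF⁺ = {L4,L5}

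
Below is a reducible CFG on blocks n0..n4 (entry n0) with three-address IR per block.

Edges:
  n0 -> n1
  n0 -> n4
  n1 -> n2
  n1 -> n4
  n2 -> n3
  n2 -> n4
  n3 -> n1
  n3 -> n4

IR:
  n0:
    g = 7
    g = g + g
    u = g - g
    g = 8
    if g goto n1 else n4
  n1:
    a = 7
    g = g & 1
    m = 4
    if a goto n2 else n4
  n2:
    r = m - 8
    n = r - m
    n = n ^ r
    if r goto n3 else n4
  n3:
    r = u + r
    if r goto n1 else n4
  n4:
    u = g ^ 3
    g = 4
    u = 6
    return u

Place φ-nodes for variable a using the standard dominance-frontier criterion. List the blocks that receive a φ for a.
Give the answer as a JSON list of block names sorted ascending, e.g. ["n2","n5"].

Answer: ["n1", "n4"]

Analysis:
idom tree: n1←n0 n2←n1 n3←n2 n4←n0
Dom∩ at merges:
  n1: preds {n0,n3}: {n0} ∩ {n0,n1,n2,n3} = {n0}; idom=n0
  n4: preds {n0,n1,n2,n3}: {n0} ∩ {n0,n1} ∩ {n0,n1,n2} ∩ {n0,n1,n2,n3} = {n0}; idom=n0

Frontier:
  join n1 pred n0: · stop@n0
  join n1 pred n3: n3→n2→n1 stop@n0
  join n4 pred n0: · stop@n0
  join n4 pred n1: n1 stop@n0
  join n4 pred n2: n2→n1 stop@n0
  join n4 pred n3: n3→n2→n1 stop@n0
  DF(n0)=∅
  DF(n1)={n1,n4}
  DF(n2)={n1,n4}
  DF(n3)={n1,n4}
  DF(n4)=∅

φ for a: defs {n1}
  DF⁺ = {n1,n4}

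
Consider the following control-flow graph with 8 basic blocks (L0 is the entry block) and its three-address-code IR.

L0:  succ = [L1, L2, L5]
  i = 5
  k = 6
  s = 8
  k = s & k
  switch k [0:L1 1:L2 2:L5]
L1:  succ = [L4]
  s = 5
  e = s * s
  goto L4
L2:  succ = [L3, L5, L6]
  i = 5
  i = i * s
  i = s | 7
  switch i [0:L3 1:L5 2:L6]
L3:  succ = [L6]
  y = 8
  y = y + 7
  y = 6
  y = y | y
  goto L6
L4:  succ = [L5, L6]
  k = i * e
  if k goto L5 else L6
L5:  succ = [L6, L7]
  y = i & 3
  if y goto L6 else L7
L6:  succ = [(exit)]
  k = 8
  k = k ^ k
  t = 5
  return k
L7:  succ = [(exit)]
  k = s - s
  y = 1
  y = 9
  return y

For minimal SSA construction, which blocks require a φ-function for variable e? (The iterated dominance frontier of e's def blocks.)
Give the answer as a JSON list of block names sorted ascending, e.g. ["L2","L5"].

idom tree: L1←L0 L2←L0 L3←L2 L4←L1 L5←L0 L6←L0 L7←L5
Dom∩ at merges:
  L5: preds {L0,L2,L4}: {L0} ∩ {L0,L2} ∩ {L0,L1,L4} = {L0}; idom=L0
  L6: preds {L2,L3,L4,L5}: {L0,L2} ∩ {L0,L2,L3} ∩ {L0,L1,L4} ∩ {L0,L5} = {L0}; idom=L0

Frontier:
  join L5 pred L0: · stop@L0
  join L5 pred L2: L2 stop@L0
  join L5 pred L4: L4→L1 stop@L0
  join L6 pred L2: L2 stop@L0
  join L6 pred L3: L3→L2 stop@L0
  join L6 pred L4: L4→L1 stop@L0
  join L6 pred L5: L5 stop@L0
  L0: DF=∅
  L1: DF={L5,L6}
  L2: DF={L5,L6}
  L3: DF={L6}
  L4: DF={L5,L6}
  L5: DF={L6}
  L6: DF=∅
  L7: DF=∅

φ for e: defs {L1}
  DF⁺ = {L5,L6}

Answer: ["L5", "L6"]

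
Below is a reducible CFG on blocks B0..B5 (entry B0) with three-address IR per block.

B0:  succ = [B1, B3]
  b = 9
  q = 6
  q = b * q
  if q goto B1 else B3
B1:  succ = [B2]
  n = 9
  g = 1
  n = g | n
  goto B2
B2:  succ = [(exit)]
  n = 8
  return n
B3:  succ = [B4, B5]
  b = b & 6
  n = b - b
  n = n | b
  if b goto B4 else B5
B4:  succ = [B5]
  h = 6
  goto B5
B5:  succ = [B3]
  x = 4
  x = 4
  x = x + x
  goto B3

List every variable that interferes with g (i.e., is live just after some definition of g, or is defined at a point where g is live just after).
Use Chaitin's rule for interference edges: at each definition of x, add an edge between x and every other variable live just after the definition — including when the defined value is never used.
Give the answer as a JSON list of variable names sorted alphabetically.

Block summaries:
  B0 def {b,q} use ∅
  B1 def {g,n} use ∅
  B2 def {n} use ∅
  B3 def {b,n} use {b}
  B4 def {h} use ∅
  B5 def {x} use ∅

Liveness:
  live B0: ∅→{b}
  live B1: ∅→∅
  live B2: ∅→∅
  live B3: {b}→{b}
  live B4: {b}→{b}
  live B5: {b}→{b}

Conflict graph:
  b: {h,n,q,x}
  g: {n}
  h: {b}
  n: {b,g}
  q: {b}
  x: {b}

N(g) = ["n"]

Answer: ["n"]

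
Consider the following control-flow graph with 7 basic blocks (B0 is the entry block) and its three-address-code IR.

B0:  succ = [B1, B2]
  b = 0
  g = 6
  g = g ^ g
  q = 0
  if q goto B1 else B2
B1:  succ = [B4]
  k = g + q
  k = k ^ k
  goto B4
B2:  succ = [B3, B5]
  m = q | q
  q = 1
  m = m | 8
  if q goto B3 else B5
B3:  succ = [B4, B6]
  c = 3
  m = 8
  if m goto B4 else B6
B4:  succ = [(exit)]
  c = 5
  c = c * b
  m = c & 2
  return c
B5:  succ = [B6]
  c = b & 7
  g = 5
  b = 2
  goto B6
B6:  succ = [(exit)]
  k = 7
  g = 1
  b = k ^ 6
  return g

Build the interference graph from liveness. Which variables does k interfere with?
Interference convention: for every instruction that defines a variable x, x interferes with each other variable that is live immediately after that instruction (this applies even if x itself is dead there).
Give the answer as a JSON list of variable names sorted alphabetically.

Answer: ["b", "g"]

Analysis:
Per-block:
  B0: {b,g,q} / ∅
  B1: {k} / {g,q}
  B2: {m,q} / {q}
  B3: {c,m} / ∅
  B4: {c,m} / {b}
  B5: {b,c,g} / {b}
  B6: {b,g,k} / ∅

Backward fixpoint:
  live B0: ∅→{b,g,q}
  live B1: {b,g,q}→{b}
  live B2: {b,q}→{b}
  live B3: {b}→{b}
  live B4: {b}→∅
  live B5: {b}→∅
  live B6: ∅→∅

Interference:
  b↔{c,g,k,m,q}
  c↔{b,m}
  g↔{b,k,q}
  k↔{b,g}
  m↔{b,c,q}
  q↔{b,g,m}

N(k) = ["b", "g"]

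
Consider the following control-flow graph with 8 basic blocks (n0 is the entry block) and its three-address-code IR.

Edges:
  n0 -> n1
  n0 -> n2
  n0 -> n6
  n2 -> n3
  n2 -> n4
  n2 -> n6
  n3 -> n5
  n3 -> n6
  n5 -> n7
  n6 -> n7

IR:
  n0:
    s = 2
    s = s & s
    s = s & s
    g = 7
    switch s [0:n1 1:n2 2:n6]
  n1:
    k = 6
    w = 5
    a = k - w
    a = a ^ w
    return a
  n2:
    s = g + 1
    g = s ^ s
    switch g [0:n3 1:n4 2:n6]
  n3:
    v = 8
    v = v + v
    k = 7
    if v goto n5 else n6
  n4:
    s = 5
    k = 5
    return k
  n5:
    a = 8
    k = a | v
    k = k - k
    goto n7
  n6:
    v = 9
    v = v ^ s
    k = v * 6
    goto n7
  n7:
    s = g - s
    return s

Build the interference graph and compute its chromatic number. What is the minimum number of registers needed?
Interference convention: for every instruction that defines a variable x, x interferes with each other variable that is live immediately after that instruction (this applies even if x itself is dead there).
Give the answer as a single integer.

Block summaries:
  n0 def {g,s} use ∅
  n1 def {a,k,w} use ∅
  n2 def {g,s} use {g}
  n3 def {k,v} use ∅
  n4 def {k,s} use ∅
  n5 def {a,k} use {v}
  n6 def {k,v} use {s}
  n7 def {s} use {g,s}

Live sets:
  n0: in=∅ out={g,s}
  n1: in=∅ out=∅
  n2: in={g} out={g,s}
  n3: in={g,s} out={g,s,v}
  n4: in=∅ out=∅
  n5: in={g,s,v} out={g,s}
  n6: in={g,s} out={g,s}
  n7: in={g,s} out=∅

Interference:
  a — {g,s,v,w}
  g — {a,k,s,v}
  k — {g,s,v,w}
  s — {a,g,k,v}
  v — {a,g,k,s}
  w — {a,k}

Registers:
  clique {a,g,s,v} ⇒ need ≥ 4
  assign a→r0 g→r1 k→r0 s→r2 v→r3 w→r1 — no edge inside a register ⇒ χ ≤ 4
  χ = 4

Answer: 4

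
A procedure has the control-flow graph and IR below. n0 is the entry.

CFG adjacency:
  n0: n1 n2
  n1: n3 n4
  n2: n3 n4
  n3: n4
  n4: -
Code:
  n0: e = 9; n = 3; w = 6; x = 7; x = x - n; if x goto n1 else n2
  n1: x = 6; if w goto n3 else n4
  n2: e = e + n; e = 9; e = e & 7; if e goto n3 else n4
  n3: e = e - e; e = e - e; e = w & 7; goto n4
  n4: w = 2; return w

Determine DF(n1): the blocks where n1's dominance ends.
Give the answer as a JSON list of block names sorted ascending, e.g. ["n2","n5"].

idom tree: n1←n0 n2←n0 n3←n0 n4←n0
Dom at joins:
  n3: preds {n1,n2}: {n0,n1} ∩ {n0,n2} = {n0}; idom=n0
  n4: preds {n1,n2,n3}: {n0,n1} ∩ {n0,n2} ∩ {n0,n3} = {n0}; idom=n0

DF walk-up:
  join n3 pred n1: n1 stop@n0
  join n3 pred n2: n2 stop@n0
  join n4 pred n1: n1 stop@n0
  join n4 pred n2: n2 stop@n0
  join n4 pred n3: n3 stop@n0
  DF(n0)=∅
  DF(n1)={n3,n4}
  DF(n2)={n3,n4}
  DF(n3)={n4}
  DF(n4)=∅

DF(n1) = ["n3", "n4"]

Answer: ["n3", "n4"]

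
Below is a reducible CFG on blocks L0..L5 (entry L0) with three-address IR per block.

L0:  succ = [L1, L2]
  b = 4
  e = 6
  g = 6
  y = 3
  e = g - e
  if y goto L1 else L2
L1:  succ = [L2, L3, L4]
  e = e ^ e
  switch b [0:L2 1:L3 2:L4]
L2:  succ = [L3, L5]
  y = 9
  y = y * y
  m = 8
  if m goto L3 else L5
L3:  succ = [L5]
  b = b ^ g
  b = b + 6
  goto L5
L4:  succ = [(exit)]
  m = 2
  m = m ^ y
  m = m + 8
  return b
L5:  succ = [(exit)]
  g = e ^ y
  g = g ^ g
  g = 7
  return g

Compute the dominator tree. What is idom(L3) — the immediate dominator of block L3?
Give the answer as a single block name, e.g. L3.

idom tree: L1←L0 L2←L0 L3←L0 L4←L1 L5←L0
Join-block Dom:
  L2: preds {L0,L1}: {L0} ∩ {L0,L1} = {L0}; idom=L0
  L3: preds {L1,L2}: {L0,L1} ∩ {L0,L2} = {L0}; idom=L0
  L5: preds {L2,L3}: {L0,L2} ∩ {L0,L3} = {L0}; idom=L0

idom(L3) = L0

Answer: L0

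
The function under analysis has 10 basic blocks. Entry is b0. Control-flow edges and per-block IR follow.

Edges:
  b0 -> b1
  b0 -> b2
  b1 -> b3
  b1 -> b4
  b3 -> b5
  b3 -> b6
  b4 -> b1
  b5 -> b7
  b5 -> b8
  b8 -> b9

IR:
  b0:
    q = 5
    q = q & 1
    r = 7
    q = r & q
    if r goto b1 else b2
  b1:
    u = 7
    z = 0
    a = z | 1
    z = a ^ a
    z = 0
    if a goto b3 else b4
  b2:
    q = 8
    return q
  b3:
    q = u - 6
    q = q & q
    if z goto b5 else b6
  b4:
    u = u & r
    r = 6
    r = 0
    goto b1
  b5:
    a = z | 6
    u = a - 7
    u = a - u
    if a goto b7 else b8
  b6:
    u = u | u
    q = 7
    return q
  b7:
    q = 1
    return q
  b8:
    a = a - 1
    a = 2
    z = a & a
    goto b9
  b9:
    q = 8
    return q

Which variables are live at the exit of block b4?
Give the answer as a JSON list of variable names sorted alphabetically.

Answer: ["r"]

Analysis:
def/use:
  b0: {q,r} / ∅
  b1: {a,u,z} / ∅
  b2: {q} / ∅
  b3: {q} / {u,z}
  b4: {r,u} / {r,u}
  b5: {a,u} / {z}
  b6: {q,u} / {u}
  b7: {q} / ∅
  b8: {a,z} / {a}
  b9: {q} / ∅

Liveness:
  live b0: ∅→{r}
  live b1: {r}→{r,u,z}
  live b2: ∅→∅
  live b3: {u,z}→{u,z}
  live b4: {r,u}→{r}
  live b5: {z}→{a}
  live b6: {u}→∅
  live b7: ∅→∅
  live b8: {a}→∅
  live b9: ∅→∅

live-out(b4) = ["r"]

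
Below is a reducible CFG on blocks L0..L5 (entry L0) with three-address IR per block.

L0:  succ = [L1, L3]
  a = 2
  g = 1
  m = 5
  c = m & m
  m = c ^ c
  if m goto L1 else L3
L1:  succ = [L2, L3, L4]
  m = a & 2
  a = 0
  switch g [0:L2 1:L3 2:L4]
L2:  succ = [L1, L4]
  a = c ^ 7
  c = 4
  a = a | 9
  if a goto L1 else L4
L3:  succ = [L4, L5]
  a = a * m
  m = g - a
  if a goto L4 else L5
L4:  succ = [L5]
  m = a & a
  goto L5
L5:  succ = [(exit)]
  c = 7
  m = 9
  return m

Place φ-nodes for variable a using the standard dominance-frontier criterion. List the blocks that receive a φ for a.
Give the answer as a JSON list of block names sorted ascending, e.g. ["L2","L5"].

Answer: ["L1", "L3", "L4", "L5"]

Working:
idom tree: L1←L0 L2←L1 L3←L0 L4←L0 L5←L0
Join-block Dom:
  L1: preds {L0,L2}: {L0} ∩ {L0,L1,L2} = {L0}; idom=L0
  L3: preds {L0,L1}: {L0} ∩ {L0,L1} = {L0}; idom=L0
  L4: preds {L1,L2,L3}: {L0,L1} ∩ {L0,L1,L2} ∩ {L0,L3} = {L0}; idom=L0
  L5: preds {L3,L4}: {L0,L3} ∩ {L0,L4} = {L0}; idom=L0

DF derivation:
  L1←L0: walk · to L0
  L1←L2: walk L2→L1 to L0
  L3←L0: walk · to L0
  L3←L1: walk L1 to L0
  L4←L1: walk L1 to L0
  L4←L2: walk L2→L1 to L0
  L4←L3: walk L3 to L0
  L5←L3: walk L3 to L0
  L5←L4: walk L4 to L0
  DF(L0)=∅
  DF(L1)={L1,L3,L4}
  DF(L2)={L1,L4}
  DF(L3)={L4,L5}
  DF(L4)={L5}
  DF(L5)=∅

φ for a: defs {L0,L1,L2,L3}
  DF⁺ = {L1,L3,L4,L5}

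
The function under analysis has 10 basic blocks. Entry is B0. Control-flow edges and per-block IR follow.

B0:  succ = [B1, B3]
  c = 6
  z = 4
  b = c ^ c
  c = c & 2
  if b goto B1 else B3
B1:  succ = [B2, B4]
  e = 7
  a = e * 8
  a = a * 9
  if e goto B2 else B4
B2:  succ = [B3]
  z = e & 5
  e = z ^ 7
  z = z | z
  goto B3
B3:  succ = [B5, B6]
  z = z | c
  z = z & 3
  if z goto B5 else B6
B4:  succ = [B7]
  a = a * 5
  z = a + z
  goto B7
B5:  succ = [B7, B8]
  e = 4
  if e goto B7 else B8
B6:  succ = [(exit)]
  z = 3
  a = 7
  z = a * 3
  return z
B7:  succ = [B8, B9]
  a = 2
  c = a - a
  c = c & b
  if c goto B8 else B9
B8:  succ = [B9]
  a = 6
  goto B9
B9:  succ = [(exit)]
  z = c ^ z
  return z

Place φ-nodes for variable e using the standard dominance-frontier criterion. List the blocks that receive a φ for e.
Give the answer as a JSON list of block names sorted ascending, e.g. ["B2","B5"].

idom tree: B1←B0 B2←B1 B3←B0 B4←B1 B5←B3 B6←B3 B7←B0 B8←B0 B9←B0
Join-block Dom:
  B3: preds {B0,B2}: {B0} ∩ {B0,B1,B2} = {B0}; idom=B0
  B7: preds {B4,B5}: {B0,B1,B4} ∩ {B0,B3,B5} = {B0}; idom=B0
  B8: preds {B5,B7}: {B0,B3,B5} ∩ {B0,B7} = {B0}; idom=B0
  B9: preds {B7,B8}: {B0,B7} ∩ {B0,B8} = {B0}; idom=B0

Frontier:
  join B3 pred B0: · stop@B0
  join B3 pred B2: B2→B1 stop@B0
  join B7 pred B4: B4→B1 stop@B0
  join B7 pred B5: B5→B3 stop@B0
  join B8 pred B5: B5→B3 stop@B0
  join B8 pred B7: B7 stop@B0
  join B9 pred B7: B7 stop@B0
  join B9 pred B8: B8 stop@B0
  B0: DF=∅
  B1: DF={B3,B7}
  B2: DF={B3}
  B3: DF={B7,B8}
  B4: DF={B7}
  B5: DF={B7,B8}
  B6: DF=∅
  B7: DF={B8,B9}
  B8: DF={B9}
  B9: DF=∅

φ for e: defs {B1,B2,B5}
  DF⁺ = {B3,B7,B8,B9}

Answer: ["B3", "B7", "B8", "B9"]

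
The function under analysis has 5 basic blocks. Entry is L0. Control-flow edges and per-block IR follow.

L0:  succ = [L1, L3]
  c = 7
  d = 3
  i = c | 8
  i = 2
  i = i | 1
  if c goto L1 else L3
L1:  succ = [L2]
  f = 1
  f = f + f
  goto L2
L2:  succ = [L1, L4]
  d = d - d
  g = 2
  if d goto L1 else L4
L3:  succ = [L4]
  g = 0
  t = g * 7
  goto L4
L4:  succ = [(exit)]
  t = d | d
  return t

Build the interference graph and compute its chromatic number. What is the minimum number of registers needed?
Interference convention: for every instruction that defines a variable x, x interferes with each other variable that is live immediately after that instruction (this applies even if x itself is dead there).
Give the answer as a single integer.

Answer: 3

Derivation:
def/use:
  L0: {c,d,i} / ∅
  L1: {f} / ∅
  L2: {d,g} / {d}
  L3: {g,t} / ∅
  L4: {t} / {d}

Backward fixpoint:
  live L0: ∅→{d}
  live L1: {d}→{d}
  live L2: {d}→{d}
  live L3: {d}→{d}
  live L4: {d}→∅

Conflict graph:
  c — {d,i}
  d — {c,f,g,i,t}
  f — {d}
  g — {d}
  i — {c,d}
  t — {d}

Chromatic number:
  lower bound: {c,d,i} mutually conflict ⇒ χ ≥ 3
  assign c→c1 d→c0 f→c1 g→c1 i→c2 t→c1 — no edge inside a register ⇒ χ ≤ 3
  χ = 3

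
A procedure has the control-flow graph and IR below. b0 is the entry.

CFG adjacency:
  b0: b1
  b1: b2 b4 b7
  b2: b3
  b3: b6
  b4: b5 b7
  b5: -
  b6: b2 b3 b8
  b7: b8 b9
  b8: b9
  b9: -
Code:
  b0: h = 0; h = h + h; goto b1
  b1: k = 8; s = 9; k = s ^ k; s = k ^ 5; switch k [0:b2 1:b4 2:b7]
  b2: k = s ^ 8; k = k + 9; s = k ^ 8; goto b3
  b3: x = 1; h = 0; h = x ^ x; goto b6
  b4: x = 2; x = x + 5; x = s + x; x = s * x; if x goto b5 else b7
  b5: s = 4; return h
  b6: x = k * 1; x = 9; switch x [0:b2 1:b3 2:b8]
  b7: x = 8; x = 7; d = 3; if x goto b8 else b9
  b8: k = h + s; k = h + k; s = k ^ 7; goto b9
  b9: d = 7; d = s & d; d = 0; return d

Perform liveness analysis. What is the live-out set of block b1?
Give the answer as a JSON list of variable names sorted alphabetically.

Answer: ["h", "s"]

Working:
Per-block:
  b0 def {h} use ∅
  b1 def {k,s} use ∅
  b2 def {k,s} use {s}
  b3 def {h,x} use ∅
  b4 def {x} use {s}
  b5 def {s} use {h}
  b6 def {x} use {k}
  b7 def {d,x} use ∅
  b8 def {k,s} use {h,s}
  b9 def {d} use {s}

Liveness:
  b0: in=∅ out={h}
  b1: in={h} out={h,s}
  b2: in={s} out={k,s}
  b3: in={k,s} out={h,k,s}
  b4: in={h,s} out={h,s}
  b5: in={h} out=∅
  b6: in={h,k,s} out={h,k,s}
  b7: in={h,s} out={h,s}
  b8: in={h,s} out={s}
  b9: in={s} out=∅

live-out(b1) = ["h", "s"]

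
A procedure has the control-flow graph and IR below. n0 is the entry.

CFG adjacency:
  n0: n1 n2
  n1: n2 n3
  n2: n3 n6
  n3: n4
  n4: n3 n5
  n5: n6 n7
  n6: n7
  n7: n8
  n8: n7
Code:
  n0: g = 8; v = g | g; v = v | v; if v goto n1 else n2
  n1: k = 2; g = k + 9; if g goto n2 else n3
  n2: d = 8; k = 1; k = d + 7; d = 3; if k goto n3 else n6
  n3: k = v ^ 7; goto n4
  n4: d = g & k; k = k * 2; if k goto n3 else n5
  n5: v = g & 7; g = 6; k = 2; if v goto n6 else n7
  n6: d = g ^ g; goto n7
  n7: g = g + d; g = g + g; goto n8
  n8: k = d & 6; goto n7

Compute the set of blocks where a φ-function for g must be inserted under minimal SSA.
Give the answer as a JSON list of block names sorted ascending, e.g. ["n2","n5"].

Answer: ["n2", "n3", "n6", "n7"]

Working:
idom tree: n1←n0 n2←n0 n3←n0 n4←n3 n5←n4 n6←n0 n7←n0 n8←n7
Dom at joins:
  n2: preds {n0,n1}: {n0} ∩ {n0,n1} = {n0}; idom=n0
  n3: preds {n1,n2,n4}: {n0,n1} ∩ {n0,n2} ∩ {n0,n3,n4} = {n0}; idom=n0
  n6: preds {n2,n5}: {n0,n2} ∩ {n0,n3,n4,n5} = {n0}; idom=n0
  n7: preds {n5,n6,n8}: {n0,n3,n4,n5} ∩ {n0,n6} ∩ {n0,n7,n8} = {n0}; idom=n0

Frontier:
  n2←n0: walk · to n0
  n2←n1: walk n1 to n0
  n3←n1: walk n1 to n0
  n3←n2: walk n2 to n0
  n3←n4: walk n4→n3 to n0
  n6←n2: walk n2 to n0
  n6←n5: walk n5→n4→n3 to n0
  n7←n5: walk n5→n4→n3 to n0
  n7←n6: walk n6 to n0
  n7←n8: walk n8→n7 to n0
  n0: DF=∅
  n1: DF={n2,n3}
  n2: DF={n3,n6}
  n3: DF={n3,n6,n7}
  n4: DF={n3,n6,n7}
  n5: DF={n6,n7}
  n6: DF={n7}
  n7: DF={n7}
  n8: DF={n7}

φ for g: defs {n0,n1,n5,n7}
  DF⁺ = {n2,n3,n6,n7}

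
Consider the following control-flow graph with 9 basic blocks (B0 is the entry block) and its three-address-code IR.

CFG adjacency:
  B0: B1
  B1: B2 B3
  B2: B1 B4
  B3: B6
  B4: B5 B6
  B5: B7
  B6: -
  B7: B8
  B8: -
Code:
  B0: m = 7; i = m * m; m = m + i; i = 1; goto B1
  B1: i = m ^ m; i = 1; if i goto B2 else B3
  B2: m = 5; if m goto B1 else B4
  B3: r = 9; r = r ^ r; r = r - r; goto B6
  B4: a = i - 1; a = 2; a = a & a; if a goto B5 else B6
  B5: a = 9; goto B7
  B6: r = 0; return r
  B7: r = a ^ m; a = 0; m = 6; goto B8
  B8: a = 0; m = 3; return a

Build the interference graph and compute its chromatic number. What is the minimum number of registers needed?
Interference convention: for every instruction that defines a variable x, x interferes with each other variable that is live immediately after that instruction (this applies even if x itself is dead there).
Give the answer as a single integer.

Answer: 2

Working:
Block summaries:
  B0: {i,m} / ∅
  B1: {i} / {m}
  B2: {m} / ∅
  B3: {r} / ∅
  B4: {a} / {i}
  B5: {a} / ∅
  B6: {r} / ∅
  B7: {a,m,r} / {a,m}
  B8: {a,m} / ∅

Backward fixpoint:
  B0: in=∅ out={m}
  B1: in={m} out={i}
  B2: in={i} out={i,m}
  B3: in=∅ out=∅
  B4: in={i,m} out={m}
  B5: in={m} out={a,m}
  B6: in=∅ out=∅
  B7: in={a,m} out=∅
  B8: in=∅ out=∅

Conflict graph:
  a↔{m}
  i↔{m}
  m↔{a,i}
  r↔∅

Registers:
  {a,m} pairwise interfere (2-clique) ⇒ χ ≥ 2
  2-colouring: c0={m,r}  c1={a,i}
  χ = 2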